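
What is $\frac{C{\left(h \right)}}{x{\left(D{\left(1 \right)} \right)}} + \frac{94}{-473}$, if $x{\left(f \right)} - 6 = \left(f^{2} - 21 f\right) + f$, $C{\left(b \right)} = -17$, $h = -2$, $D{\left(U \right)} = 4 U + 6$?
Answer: $- \frac{795}{44462} \approx -0.01788$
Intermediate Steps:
$D{\left(U \right)} = 6 + 4 U$
$x{\left(f \right)} = 6 + f^{2} - 20 f$ ($x{\left(f \right)} = 6 + \left(\left(f^{2} - 21 f\right) + f\right) = 6 + \left(f^{2} - 20 f\right) = 6 + f^{2} - 20 f$)
$\frac{C{\left(h \right)}}{x{\left(D{\left(1 \right)} \right)}} + \frac{94}{-473} = - \frac{17}{6 + \left(6 + 4 \cdot 1\right)^{2} - 20 \left(6 + 4 \cdot 1\right)} + \frac{94}{-473} = - \frac{17}{6 + \left(6 + 4\right)^{2} - 20 \left(6 + 4\right)} + 94 \left(- \frac{1}{473}\right) = - \frac{17}{6 + 10^{2} - 200} - \frac{94}{473} = - \frac{17}{6 + 100 - 200} - \frac{94}{473} = - \frac{17}{-94} - \frac{94}{473} = \left(-17\right) \left(- \frac{1}{94}\right) - \frac{94}{473} = \frac{17}{94} - \frac{94}{473} = - \frac{795}{44462}$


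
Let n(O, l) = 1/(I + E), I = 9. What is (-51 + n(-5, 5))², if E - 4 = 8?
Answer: 1144900/441 ≈ 2596.1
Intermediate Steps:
E = 12 (E = 4 + 8 = 12)
n(O, l) = 1/21 (n(O, l) = 1/(9 + 12) = 1/21)
(-51 + n(-5, 5))² = (-51 + 1/21)² = (-1070/21)² = 1144900/441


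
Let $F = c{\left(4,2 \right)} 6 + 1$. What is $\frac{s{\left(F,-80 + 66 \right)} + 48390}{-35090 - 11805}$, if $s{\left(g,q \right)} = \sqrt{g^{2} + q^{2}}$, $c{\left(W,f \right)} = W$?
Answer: $- \frac{9678}{9379} - \frac{\sqrt{821}}{46895} \approx -1.0325$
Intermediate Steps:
$F = 25$ ($F = 4 \cdot 6 + 1 = 24 + 1 = 25$)
$\frac{s{\left(F,-80 + 66 \right)} + 48390}{-35090 - 11805} = \frac{\sqrt{25^{2} + \left(-80 + 66\right)^{2}} + 48390}{-35090 - 11805} = \frac{\sqrt{625 + \left(-14\right)^{2}} + 48390}{-46895} = \left(\sqrt{625 + 196} + 48390\right) \left(- \frac{1}{46895}\right) = \left(\sqrt{821} + 48390\right) \left(- \frac{1}{46895}\right) = \left(48390 + \sqrt{821}\right) \left(- \frac{1}{46895}\right) = - \frac{9678}{9379} - \frac{\sqrt{821}}{46895}$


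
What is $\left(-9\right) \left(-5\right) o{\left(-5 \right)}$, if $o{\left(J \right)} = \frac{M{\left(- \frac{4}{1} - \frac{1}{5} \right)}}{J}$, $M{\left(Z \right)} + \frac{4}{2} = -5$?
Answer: $63$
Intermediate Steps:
$M{\left(Z \right)} = -7$ ($M{\left(Z \right)} = -2 - 5 = -7$)
$o{\left(J \right)} = - \frac{7}{J}$
$\left(-9\right) \left(-5\right) o{\left(-5 \right)} = \left(-9\right) \left(-5\right) \left(- \frac{7}{-5}\right) = 45 \left(\left(-7\right) \left(- \frac{1}{5}\right)\right) = 45 \cdot \frac{7}{5} = 63$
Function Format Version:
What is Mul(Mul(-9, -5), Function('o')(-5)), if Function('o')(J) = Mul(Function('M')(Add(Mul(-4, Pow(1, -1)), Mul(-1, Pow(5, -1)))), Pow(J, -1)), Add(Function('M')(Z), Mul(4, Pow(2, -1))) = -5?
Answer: 63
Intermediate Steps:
Function('M')(Z) = -7 (Function('M')(Z) = Add(-2, -5) = -7)
Function('o')(J) = Mul(-7, Pow(J, -1))
Mul(Mul(-9, -5), Function('o')(-5)) = Mul(Mul(-9, -5), Mul(-7, Pow(-5, -1))) = Mul(45, Mul(-7, Rational(-1, 5))) = Mul(45, Rational(7, 5)) = 63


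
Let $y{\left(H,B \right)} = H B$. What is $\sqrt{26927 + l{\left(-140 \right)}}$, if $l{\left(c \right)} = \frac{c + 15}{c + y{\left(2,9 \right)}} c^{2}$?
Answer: $\frac{\sqrt{174920367}}{61} \approx 216.82$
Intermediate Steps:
$y{\left(H,B \right)} = B H$
$l{\left(c \right)} = \frac{c^{2} \left(15 + c\right)}{18 + c}$ ($l{\left(c \right)} = \frac{c + 15}{c + 9 \cdot 2} c^{2} = \frac{15 + c}{c + 18} c^{2} = \frac{15 + c}{18 + c} c^{2} = \frac{c^{2} \left(15 + c\right)}{18 + c}$)
$\sqrt{26927 + l{\left(-140 \right)}} = \sqrt{26927 + \frac{\left(-140\right)^{2} \left(15 - 140\right)}{18 - 140}} = \sqrt{26927 + 19600 \frac{1}{-122} \left(-125\right)} = \sqrt{26927 + 19600 \left(- \frac{1}{122}\right) \left(-125\right)} = \sqrt{26927 + \frac{1225000}{61}} = \sqrt{\frac{2867547}{61}} = \frac{\sqrt{174920367}}{61}$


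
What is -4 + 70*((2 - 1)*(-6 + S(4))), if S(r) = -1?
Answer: -494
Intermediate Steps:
-4 + 70*((2 - 1)*(-6 + S(4))) = -4 + 70*((2 - 1)*(-6 - 1)) = -4 + 70*(1*(-7)) = -4 + 70*(-7) = -4 - 490 = -494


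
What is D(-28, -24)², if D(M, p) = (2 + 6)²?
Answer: 4096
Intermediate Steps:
D(M, p) = 64 (D(M, p) = 8² = 64)
D(-28, -24)² = 64² = 4096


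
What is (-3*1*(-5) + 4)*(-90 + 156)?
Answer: 1254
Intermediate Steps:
(-3*1*(-5) + 4)*(-90 + 156) = (-3*(-5) + 4)*66 = (15 + 4)*66 = 19*66 = 1254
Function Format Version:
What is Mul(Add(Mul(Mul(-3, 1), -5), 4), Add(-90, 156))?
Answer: 1254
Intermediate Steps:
Mul(Add(Mul(Mul(-3, 1), -5), 4), Add(-90, 156)) = Mul(Add(Mul(-3, -5), 4), 66) = Mul(Add(15, 4), 66) = Mul(19, 66) = 1254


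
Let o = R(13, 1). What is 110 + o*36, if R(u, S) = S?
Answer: 146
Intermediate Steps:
o = 1
110 + o*36 = 110 + 1*36 = 110 + 36 = 146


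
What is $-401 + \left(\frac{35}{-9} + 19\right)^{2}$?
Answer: $- \frac{13985}{81} \approx -172.65$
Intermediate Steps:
$-401 + \left(\frac{35}{-9} + 19\right)^{2} = -401 + \left(35 \left(- \frac{1}{9}\right) + 19\right)^{2} = -401 + \left(- \frac{35}{9} + 19\right)^{2} = -401 + \left(\frac{136}{9}\right)^{2} = -401 + \frac{18496}{81} = - \frac{13985}{81}$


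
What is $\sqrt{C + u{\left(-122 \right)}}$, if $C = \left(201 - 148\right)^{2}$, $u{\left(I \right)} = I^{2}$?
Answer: $\sqrt{17693} \approx 133.02$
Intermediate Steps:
$C = 2809$ ($C = 53^{2} = 2809$)
$\sqrt{C + u{\left(-122 \right)}} = \sqrt{2809 + \left(-122\right)^{2}} = \sqrt{2809 + 14884} = \sqrt{17693}$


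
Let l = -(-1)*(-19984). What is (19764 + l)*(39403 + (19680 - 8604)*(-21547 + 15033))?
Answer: 15864125420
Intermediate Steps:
l = -19984 (l = -1*19984 = -19984)
(19764 + l)*(39403 + (19680 - 8604)*(-21547 + 15033)) = (19764 - 19984)*(39403 + (19680 - 8604)*(-21547 + 15033)) = -220*(39403 + 11076*(-6514)) = -220*(39403 - 72149064) = -220*(-72109661) = 15864125420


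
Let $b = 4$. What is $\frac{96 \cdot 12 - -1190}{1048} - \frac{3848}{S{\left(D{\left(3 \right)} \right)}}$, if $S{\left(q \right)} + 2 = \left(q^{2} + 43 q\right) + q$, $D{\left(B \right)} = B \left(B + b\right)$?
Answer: $- \frac{420279}{714212} \approx -0.58845$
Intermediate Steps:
$D{\left(B \right)} = B \left(4 + B\right)$ ($D{\left(B \right)} = B \left(B + 4\right) = B \left(4 + B\right)$)
$S{\left(q \right)} = -2 + q^{2} + 44 q$ ($S{\left(q \right)} = -2 + \left(\left(q^{2} + 43 q\right) + q\right) = -2 + \left(q^{2} + 44 q\right) = -2 + q^{2} + 44 q$)
$\frac{96 \cdot 12 - -1190}{1048} - \frac{3848}{S{\left(D{\left(3 \right)} \right)}} = \frac{96 \cdot 12 - -1190}{1048} - \frac{3848}{-2 + \left(3 \left(4 + 3\right)\right)^{2} + 44 \cdot 3 \left(4 + 3\right)} = \left(1152 + 1190\right) \frac{1}{1048} - \frac{3848}{-2 + \left(3 \cdot 7\right)^{2} + 44 \cdot 3 \cdot 7} = 2342 \cdot \frac{1}{1048} - \frac{3848}{-2 + 21^{2} + 44 \cdot 21} = \frac{1171}{524} - \frac{3848}{-2 + 441 + 924} = \frac{1171}{524} - \frac{3848}{1363} = - \frac{420279}{714212}$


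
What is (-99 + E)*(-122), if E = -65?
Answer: 20008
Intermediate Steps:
(-99 + E)*(-122) = (-99 - 65)*(-122) = -164*(-122) = 20008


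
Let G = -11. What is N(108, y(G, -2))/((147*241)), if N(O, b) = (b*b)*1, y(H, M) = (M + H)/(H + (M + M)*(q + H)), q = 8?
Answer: 169/35427 ≈ 0.0047704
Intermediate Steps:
y(H, M) = (H + M)/(H + 2*M*(8 + H)) (y(H, M) = (M + H)/(H + (M + M)*(8 + H)) = (H + M)/(H + (2*M)*(8 + H)) = (H + M)/(H + 2*M*(8 + H)))
N(O, b) = b² (N(O, b) = b²*1 = b²)
N(108, y(G, -2))/((147*241)) = ((-11 - 2)/(-11 + 16*(-2) + 2*(-11)*(-2)))²/((147*241)) = (-13/(-11 - 32 + 44))²/35427 = (-13/1)²*(1/35427) = (1*(-13))²*(1/35427) = (-13)²*(1/35427) = 169*(1/35427) = 169/35427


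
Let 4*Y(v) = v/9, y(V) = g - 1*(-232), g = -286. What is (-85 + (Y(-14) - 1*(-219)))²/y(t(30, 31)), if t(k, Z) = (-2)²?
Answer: -5784025/17496 ≈ -330.59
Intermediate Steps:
t(k, Z) = 4
y(V) = -54 (y(V) = -286 - 1*(-232) = -286 + 232 = -54)
Y(v) = v/36 (Y(v) = (v/9)/4 = v/36)
(-85 + (Y(-14) - 1*(-219)))²/y(t(30, 31)) = (-85 + ((1/36)*(-14) - 1*(-219)))²/(-54) = (-85 + (-7/18 + 219))²*(-1/54) = (-85 + 3935/18)²*(-1/54) = (2405/18)²*(-1/54) = (5784025/324)*(-1/54) = -5784025/17496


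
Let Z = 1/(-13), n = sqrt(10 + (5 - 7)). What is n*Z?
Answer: -2*sqrt(2)/13 ≈ -0.21757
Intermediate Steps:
n = 2*sqrt(2) (n = sqrt(10 - 2) = sqrt(8) = 2*sqrt(2) ≈ 2.8284)
Z = -1/13 ≈ -0.076923
n*Z = (2*sqrt(2))*(-1/13) = -2*sqrt(2)/13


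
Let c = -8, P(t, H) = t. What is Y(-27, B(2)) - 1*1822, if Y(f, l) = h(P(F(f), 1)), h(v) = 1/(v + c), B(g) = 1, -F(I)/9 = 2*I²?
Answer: -23922861/13130 ≈ -1822.0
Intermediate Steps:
F(I) = -18*I²
h(v) = 1/(-8 + v) (h(v) = 1/(v - 8) = 1/(-8 + v))
Y(f, l) = 1/(-8 - 18*f²)
Y(-27, B(2)) - 1*1822 = -1/(8 + 18*(-27)²) - 1*1822 = -1/(8 + 18*729) - 1822 = -1/(8 + 13122) - 1822 = -1/13130 - 1822 = -23922861/13130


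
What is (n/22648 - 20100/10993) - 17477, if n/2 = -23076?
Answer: -544025237008/31121183 ≈ -17481.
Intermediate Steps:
n = -46152 (n = 2*(-23076) = -46152)
(n/22648 - 20100/10993) - 17477 = (-46152/22648 - 20100/10993) - 17477 = (-46152*1/22648 - 20100*1/10993) - 17477 = (-5769/2831 - 20100/10993) - 17477 = -120321717/31121183 - 17477 = -544025237008/31121183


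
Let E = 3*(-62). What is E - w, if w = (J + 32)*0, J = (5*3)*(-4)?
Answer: -186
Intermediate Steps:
E = -186
J = -60 (J = 15*(-4) = -60)
w = 0 (w = (-60 + 32)*0 = -28*0 = 0)
E - w = -186 - 1*0 = -186 + 0 = -186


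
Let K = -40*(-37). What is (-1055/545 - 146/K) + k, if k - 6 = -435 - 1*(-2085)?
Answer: 133408863/80660 ≈ 1654.0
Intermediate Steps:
K = 1480
k = 1656 (k = 6 + (-435 - 1*(-2085)) = 6 + (-435 + 2085) = 6 + 1650 = 1656)
(-1055/545 - 146/K) + k = (-1055/545 - 146/1480) + 1656 = (-1055*1/545 - 146*1/1480) + 1656 = (-211/109 - 73/740) + 1656 = -164097/80660 + 1656 = 133408863/80660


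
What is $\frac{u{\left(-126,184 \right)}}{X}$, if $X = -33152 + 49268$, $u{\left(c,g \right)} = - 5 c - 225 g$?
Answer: $- \frac{6795}{2686} \approx -2.5298$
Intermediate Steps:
$u{\left(c,g \right)} = - 225 g - 5 c$
$X = 16116$
$\frac{u{\left(-126,184 \right)}}{X} = \frac{\left(-225\right) 184 - -630}{16116} = \left(-41400 + 630\right) \frac{1}{16116} = \left(-40770\right) \frac{1}{16116} = - \frac{6795}{2686}$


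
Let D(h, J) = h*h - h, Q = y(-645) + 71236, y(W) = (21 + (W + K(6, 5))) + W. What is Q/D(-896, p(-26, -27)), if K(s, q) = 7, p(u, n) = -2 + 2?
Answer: 34987/401856 ≈ 0.087064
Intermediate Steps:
p(u, n) = 0
y(W) = 28 + 2*W (y(W) = (21 + (W + 7)) + W = (21 + (7 + W)) + W = (28 + W) + W = 28 + 2*W)
Q = 69974 (Q = (28 + 2*(-645)) + 71236 = (28 - 1290) + 71236 = -1262 + 71236 = 69974)
D(h, J) = h² - h
Q/D(-896, p(-26, -27)) = 69974/((-896*(-1 - 896))) = 69974/((-896*(-897))) = 69974/803712 = 69974*(1/803712) = 34987/401856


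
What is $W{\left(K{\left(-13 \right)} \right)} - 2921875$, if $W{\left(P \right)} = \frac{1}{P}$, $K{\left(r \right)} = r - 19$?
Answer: $- \frac{93500001}{32} \approx -2.9219 \cdot 10^{6}$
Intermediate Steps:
$K{\left(r \right)} = -19 + r$
$W{\left(K{\left(-13 \right)} \right)} - 2921875 = \frac{1}{-19 - 13} - 2921875 = \frac{1}{-32} - 2921875 = - \frac{1}{32} - 2921875 = - \frac{93500001}{32}$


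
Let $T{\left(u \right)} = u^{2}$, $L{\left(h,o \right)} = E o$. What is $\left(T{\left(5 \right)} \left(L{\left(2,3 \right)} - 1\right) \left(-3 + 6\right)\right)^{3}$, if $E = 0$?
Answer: $-421875$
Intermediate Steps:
$L{\left(h,o \right)} = 0$ ($L{\left(h,o \right)} = 0 o = 0$)
$\left(T{\left(5 \right)} \left(L{\left(2,3 \right)} - 1\right) \left(-3 + 6\right)\right)^{3} = \left(5^{2} \left(0 - 1\right) \left(-3 + 6\right)\right)^{3} = \left(25 \left(\left(-1\right) 3\right)\right)^{3} = \left(25 \left(-3\right)\right)^{3} = \left(-75\right)^{3} = -421875$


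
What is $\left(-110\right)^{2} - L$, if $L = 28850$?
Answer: $-16750$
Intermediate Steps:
$\left(-110\right)^{2} - L = \left(-110\right)^{2} - 28850 = 12100 - 28850 = -16750$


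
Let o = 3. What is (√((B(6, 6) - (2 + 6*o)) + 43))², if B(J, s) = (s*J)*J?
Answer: 239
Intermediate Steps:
B(J, s) = s*J² (B(J, s) = (J*s)*J = s*J²)
(√((B(6, 6) - (2 + 6*o)) + 43))² = (√((6*6² - (2 + 6*3)) + 43))² = (√((6*36 - (2 + 18)) + 43))² = (√((216 - 1*20) + 43))² = (√((216 - 20) + 43))² = (√(196 + 43))² = (√239)² = 239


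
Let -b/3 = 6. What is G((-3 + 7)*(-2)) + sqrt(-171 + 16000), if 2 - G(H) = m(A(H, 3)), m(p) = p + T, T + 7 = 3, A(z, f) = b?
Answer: 24 + sqrt(15829) ≈ 149.81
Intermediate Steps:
b = -18 (b = -3*6 = -18)
A(z, f) = -18
T = -4 (T = -7 + 3 = -4)
m(p) = -4 + p (m(p) = p - 4 = -4 + p)
G(H) = 24 (G(H) = 2 - (-4 - 18) = 2 - 1*(-22) = 2 + 22 = 24)
G((-3 + 7)*(-2)) + sqrt(-171 + 16000) = 24 + sqrt(-171 + 16000) = 24 + sqrt(15829)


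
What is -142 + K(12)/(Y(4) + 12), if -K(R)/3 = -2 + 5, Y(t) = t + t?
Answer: -2849/20 ≈ -142.45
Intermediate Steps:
Y(t) = 2*t
K(R) = -9 (K(R) = -3*(-2 + 5) = -3*3 = -9)
-142 + K(12)/(Y(4) + 12) = -142 - 9/(2*4 + 12) = -142 - 9/(8 + 12) = -142 - 9/20 = -2849/20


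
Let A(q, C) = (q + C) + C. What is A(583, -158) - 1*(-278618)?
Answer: 278885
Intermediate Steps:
A(q, C) = q + 2*C (A(q, C) = (C + q) + C = q + 2*C)
A(583, -158) - 1*(-278618) = (583 + 2*(-158)) - 1*(-278618) = (583 - 316) + 278618 = 267 + 278618 = 278885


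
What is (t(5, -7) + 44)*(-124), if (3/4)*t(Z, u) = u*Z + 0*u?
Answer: 992/3 ≈ 330.67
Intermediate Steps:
t(Z, u) = 4*Z*u/3 (t(Z, u) = 4*(u*Z + 0*u)/3 = 4*(Z*u + 0)/3 = 4*(Z*u)/3 = 4*Z*u/3)
(t(5, -7) + 44)*(-124) = ((4/3)*5*(-7) + 44)*(-124) = (-140/3 + 44)*(-124) = -8/3*(-124) = 992/3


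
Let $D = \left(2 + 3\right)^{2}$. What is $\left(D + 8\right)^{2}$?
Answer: $1089$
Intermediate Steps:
$D = 25$ ($D = 5^{2} = 25$)
$\left(D + 8\right)^{2} = \left(25 + 8\right)^{2} = 33^{2} = 1089$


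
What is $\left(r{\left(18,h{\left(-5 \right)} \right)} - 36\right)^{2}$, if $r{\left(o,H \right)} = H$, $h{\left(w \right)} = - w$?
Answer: $961$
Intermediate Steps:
$\left(r{\left(18,h{\left(-5 \right)} \right)} - 36\right)^{2} = \left(\left(-1\right) \left(-5\right) - 36\right)^{2} = \left(5 - 36\right)^{2} = \left(-31\right)^{2} = 961$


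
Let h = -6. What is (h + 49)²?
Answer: 1849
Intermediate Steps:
(h + 49)² = (-6 + 49)² = 43² = 1849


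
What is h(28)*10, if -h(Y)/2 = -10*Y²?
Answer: 156800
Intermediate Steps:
h(Y) = 20*Y² (h(Y) = -(-20)*Y² = 20*Y²)
h(28)*10 = (20*28²)*10 = (20*784)*10 = 15680*10 = 156800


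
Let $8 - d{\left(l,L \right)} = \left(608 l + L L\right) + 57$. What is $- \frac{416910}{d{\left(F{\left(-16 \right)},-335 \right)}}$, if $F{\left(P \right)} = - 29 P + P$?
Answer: $\frac{208455}{192329} \approx 1.0838$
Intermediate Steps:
$F{\left(P \right)} = - 28 P$
$d{\left(l,L \right)} = -49 - L^{2} - 608 l$ ($d{\left(l,L \right)} = 8 - \left(\left(608 l + L L\right) + 57\right) = 8 - \left(\left(608 l + L^{2}\right) + 57\right) = 8 - \left(\left(L^{2} + 608 l\right) + 57\right) = 8 - \left(57 + L^{2} + 608 l\right) = -49 - L^{2} - 608 l$)
$- \frac{416910}{d{\left(F{\left(-16 \right)},-335 \right)}} = - \frac{416910}{-49 - \left(-335\right)^{2} - 608 \left(\left(-28\right) \left(-16\right)\right)} = - \frac{416910}{-49 - 112225 - 272384} = - \frac{416910}{-384658} = \left(-416910\right) \left(- \frac{1}{384658}\right) = \frac{208455}{192329}$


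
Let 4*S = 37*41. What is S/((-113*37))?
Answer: -41/452 ≈ -0.090708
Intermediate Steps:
S = 1517/4 (S = (37*41)/4 = (¼)*1517 = 1517/4 ≈ 379.25)
S/((-113*37)) = 1517/(4*((-113*37))) = 1517/(4*((-1*4181))) = (1517/4)/(-4181) = (1517/4)*(-1/4181) = -41/452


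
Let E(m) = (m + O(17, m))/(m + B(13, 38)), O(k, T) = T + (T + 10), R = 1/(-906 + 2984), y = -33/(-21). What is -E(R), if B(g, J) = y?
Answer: -145481/22865 ≈ -6.3626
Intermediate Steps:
y = 11/7 (y = -33*(-1/21) = 11/7 ≈ 1.5714)
B(g, J) = 11/7
R = 1/2078 ≈ 0.00048123
O(k, T) = 10 + 2*T (O(k, T) = T + (10 + T) = 10 + 2*T)
E(m) = (10 + 3*m)/(11/7 + m) (E(m) = (m + (10 + 2*m))/(m + 11/7) = (10 + 3*m)/(11/7 + m))
-E(R) = -7*(10 + 3*(1/2078))/(11 + 7*(1/2078)) = -7*(10 + 3/2078)/(11 + 7/2078) = -7*20783/(22865/2078*2078) = -7*2078*20783/(22865*2078) = -1*145481/22865 = -145481/22865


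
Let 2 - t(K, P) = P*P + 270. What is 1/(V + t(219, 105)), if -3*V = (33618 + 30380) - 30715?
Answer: -3/67162 ≈ -4.4668e-5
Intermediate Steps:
t(K, P) = -268 - P² (t(K, P) = 2 - (P*P + 270) = 2 - (P² + 270) = 2 - (270 + P²) = 2 + (-270 - P²) = -268 - P²)
V = -33283/3 (V = -((33618 + 30380) - 30715)/3 = -(63998 - 30715)/3 = -⅓*33283 = -33283/3 ≈ -11094.)
1/(V + t(219, 105)) = 1/(-33283/3 + (-268 - 1*105²)) = 1/(-33283/3 + (-268 - 1*11025)) = 1/(-33283/3 + (-268 - 11025)) = 1/(-33283/3 - 11293) = 1/(-67162/3) = -3/67162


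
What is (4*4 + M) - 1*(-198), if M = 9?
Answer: 223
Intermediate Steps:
(4*4 + M) - 1*(-198) = (4*4 + 9) - 1*(-198) = (16 + 9) + 198 = 25 + 198 = 223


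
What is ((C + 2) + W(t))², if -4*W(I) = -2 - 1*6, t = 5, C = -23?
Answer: 361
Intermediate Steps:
W(I) = 2 (W(I) = -(-2 - 1*6)/4 = -(-2 - 6)/4 = -¼*(-8) = 2)
((C + 2) + W(t))² = ((-23 + 2) + 2)² = (-21 + 2)² = (-19)² = 361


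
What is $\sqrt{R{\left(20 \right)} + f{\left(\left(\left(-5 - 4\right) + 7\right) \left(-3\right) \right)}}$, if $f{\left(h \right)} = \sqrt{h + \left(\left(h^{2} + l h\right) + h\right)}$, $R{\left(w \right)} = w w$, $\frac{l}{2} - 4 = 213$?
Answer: $\sqrt{400 + 2 \sqrt{663}} \approx 21.248$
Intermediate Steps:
$l = 434$ ($l = 8 + 2 \cdot 213 = 8 + 426 = 434$)
$R{\left(w \right)} = w^{2}$
$f{\left(h \right)} = \sqrt{h^{2} + 436 h}$ ($f{\left(h \right)} = \sqrt{h + \left(\left(h^{2} + 434 h\right) + h\right)} = \sqrt{h + \left(h^{2} + 435 h\right)} = \sqrt{h^{2} + 436 h}$)
$\sqrt{R{\left(20 \right)} + f{\left(\left(\left(-5 - 4\right) + 7\right) \left(-3\right) \right)}} = \sqrt{20^{2} + \sqrt{\left(\left(-5 - 4\right) + 7\right) \left(-3\right) \left(436 + \left(\left(-5 - 4\right) + 7\right) \left(-3\right)\right)}} = \sqrt{400 + \sqrt{\left(\left(-5 - 4\right) + 7\right) \left(-3\right) \left(436 + \left(\left(-5 - 4\right) + 7\right) \left(-3\right)\right)}} = \sqrt{400 + \sqrt{\left(-9 + 7\right) \left(-3\right) \left(436 + \left(-9 + 7\right) \left(-3\right)\right)}} = \sqrt{400 + \sqrt{\left(-2\right) \left(-3\right) \left(436 - -6\right)}} = \sqrt{400 + \sqrt{6 \left(436 + 6\right)}} = \sqrt{400 + \sqrt{6 \cdot 442}} = \sqrt{400 + \sqrt{2652}} = \sqrt{400 + 2 \sqrt{663}}$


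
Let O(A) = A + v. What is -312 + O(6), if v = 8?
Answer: -298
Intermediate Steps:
O(A) = 8 + A (O(A) = A + 8 = 8 + A)
-312 + O(6) = -312 + (8 + 6) = -312 + 14 = -298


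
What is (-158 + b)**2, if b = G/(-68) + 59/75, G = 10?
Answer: 161016810361/6502500 ≈ 24762.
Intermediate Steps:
b = 1631/2550 (b = 10/(-68) + 59/75 = 10*(-1/68) + 59*(1/75) = -5/34 + 59/75 = 1631/2550 ≈ 0.63961)
(-158 + b)**2 = (-158 + 1631/2550)**2 = (-401269/2550)**2 = 161016810361/6502500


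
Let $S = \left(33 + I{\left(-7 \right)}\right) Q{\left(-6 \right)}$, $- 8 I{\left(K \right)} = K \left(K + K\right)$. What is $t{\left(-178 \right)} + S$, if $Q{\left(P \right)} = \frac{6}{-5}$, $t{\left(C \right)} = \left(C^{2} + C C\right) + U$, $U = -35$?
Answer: $\frac{633081}{10} \approx 63308.0$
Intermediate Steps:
$I{\left(K \right)} = - \frac{K^{2}}{4}$ ($I{\left(K \right)} = - \frac{K \left(K + K\right)}{8} = - \frac{K 2 K}{8} = - \frac{2 K^{2}}{8} = - \frac{K^{2}}{4}$)
$t{\left(C \right)} = -35 + 2 C^{2}$ ($t{\left(C \right)} = \left(C^{2} + C C\right) - 35 = \left(C^{2} + C^{2}\right) - 35 = 2 C^{2} - 35 = -35 + 2 C^{2}$)
$Q{\left(P \right)} = - \frac{6}{5}$ ($Q{\left(P \right)} = 6 \left(- \frac{1}{5}\right) = - \frac{6}{5}$)
$S = - \frac{249}{10}$ ($S = \left(33 - \frac{\left(-7\right)^{2}}{4}\right) \left(- \frac{6}{5}\right) = \left(33 - \frac{49}{4}\right) \left(- \frac{6}{5}\right) = \frac{83}{4} \left(- \frac{6}{5}\right) = - \frac{249}{10} \approx -24.9$)
$t{\left(-178 \right)} + S = \left(-35 + 2 \left(-178\right)^{2}\right) - \frac{249}{10} = \left(-35 + 2 \cdot 31684\right) - \frac{249}{10} = \left(-35 + 63368\right) - \frac{249}{10} = 63333 - \frac{249}{10} = \frac{633081}{10}$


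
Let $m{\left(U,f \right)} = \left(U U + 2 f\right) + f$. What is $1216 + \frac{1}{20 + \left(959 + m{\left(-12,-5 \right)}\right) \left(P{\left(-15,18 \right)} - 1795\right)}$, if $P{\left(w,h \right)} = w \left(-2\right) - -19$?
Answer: $\frac{2309947647}{1899628} \approx 1216.0$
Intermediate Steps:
$m{\left(U,f \right)} = U^{2} + 3 f$ ($m{\left(U,f \right)} = \left(U^{2} + 2 f\right) + f = U^{2} + 3 f$)
$P{\left(w,h \right)} = 19 - 2 w$ ($P{\left(w,h \right)} = - 2 w + 19 = 19 - 2 w$)
$1216 + \frac{1}{20 + \left(959 + m{\left(-12,-5 \right)}\right) \left(P{\left(-15,18 \right)} - 1795\right)} = 1216 + \frac{1}{20 + \left(959 + \left(\left(-12\right)^{2} + 3 \left(-5\right)\right)\right) \left(\left(19 - -30\right) - 1795\right)} = 1216 + \frac{1}{20 + \left(959 + \left(144 - 15\right)\right) \left(\left(19 + 30\right) - 1795\right)} = 1216 + \frac{1}{20 + \left(959 + 129\right) \left(49 - 1795\right)} = 1216 + \frac{1}{20 + 1088 \left(-1746\right)} = 1216 + \frac{1}{20 - 1899648} = 1216 + \frac{1}{-1899628} = 1216 - \frac{1}{1899628} = \frac{2309947647}{1899628}$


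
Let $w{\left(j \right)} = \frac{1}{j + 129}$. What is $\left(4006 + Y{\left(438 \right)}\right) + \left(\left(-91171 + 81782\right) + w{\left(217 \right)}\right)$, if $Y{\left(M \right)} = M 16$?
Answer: $\frac{562251}{346} \approx 1625.0$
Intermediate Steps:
$Y{\left(M \right)} = 16 M$
$w{\left(j \right)} = \frac{1}{129 + j}$
$\left(4006 + Y{\left(438 \right)}\right) + \left(\left(-91171 + 81782\right) + w{\left(217 \right)}\right) = \left(4006 + 16 \cdot 438\right) + \left(\left(-91171 + 81782\right) + \frac{1}{129 + 217}\right) = \left(4006 + 7008\right) - \left(9389 - \frac{1}{346}\right) = 11014 + \left(-9389 + \frac{1}{346}\right) = 11014 - \frac{3248593}{346} = \frac{562251}{346}$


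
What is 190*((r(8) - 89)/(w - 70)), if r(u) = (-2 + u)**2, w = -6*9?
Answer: 5035/62 ≈ 81.210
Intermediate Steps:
w = -54
190*((r(8) - 89)/(w - 70)) = 190*(((-2 + 8)**2 - 89)/(-54 - 70)) = 190*((6**2 - 89)/(-124)) = 190*((36 - 89)*(-1/124)) = 190*(-53*(-1/124)) = 190*(53/124) = 5035/62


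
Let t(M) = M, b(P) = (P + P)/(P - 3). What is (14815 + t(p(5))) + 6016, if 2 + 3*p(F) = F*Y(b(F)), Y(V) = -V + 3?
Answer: 20827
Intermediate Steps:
b(P) = 2*P/(-3 + P) (b(P) = (2*P)/(-3 + P) = 2*P/(-3 + P))
Y(V) = 3 - V
p(F) = -2/3 + F*(3 - 2*F/(-3 + F))/3 (p(F) = -2/3 + (F*(3 - 2*F/(-3 + F)))/3 = -2/3 + F*(3 - 2*F/(-3 + F))/3)
(14815 + t(p(5))) + 6016 = (14815 + (6 + 5**2 - 11*5)/(3*(-3 + 5))) + 6016 = (14815 + (1/3)*(6 + 25 - 55)/2) + 6016 = (14815 + (1/3)*(1/2)*(-24)) + 6016 = (14815 - 4) + 6016 = 14811 + 6016 = 20827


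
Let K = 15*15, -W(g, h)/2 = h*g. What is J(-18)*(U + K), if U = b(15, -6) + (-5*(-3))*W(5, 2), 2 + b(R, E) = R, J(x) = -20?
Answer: 1240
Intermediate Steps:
b(R, E) = -2 + R
W(g, h) = -2*g*h (W(g, h) = -2*h*g = -2*g*h)
K = 225
U = -287 (U = (-2 + 15) + (-5*(-3))*(-2*5*2) = 13 + 15*(-20) = 13 - 300 = -287)
J(-18)*(U + K) = -20*(-287 + 225) = -20*(-62) = 1240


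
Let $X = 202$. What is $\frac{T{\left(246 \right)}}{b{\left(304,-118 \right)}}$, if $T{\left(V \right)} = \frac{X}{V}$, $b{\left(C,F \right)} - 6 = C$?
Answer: $\frac{101}{38130} \approx 0.0026488$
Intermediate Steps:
$b{\left(C,F \right)} = 6 + C$
$T{\left(V \right)} = \frac{202}{V}$
$\frac{T{\left(246 \right)}}{b{\left(304,-118 \right)}} = \frac{202 \cdot \frac{1}{246}}{6 + 304} = \frac{202 \cdot \frac{1}{246}}{310} = \frac{101}{123} \cdot \frac{1}{310} = \frac{101}{38130}$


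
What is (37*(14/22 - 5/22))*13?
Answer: 4329/22 ≈ 196.77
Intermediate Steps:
(37*(14/22 - 5/22))*13 = (37*(14*(1/22) - 5*1/22))*13 = (37*(7/11 - 5/22))*13 = (37*(9/22))*13 = (333/22)*13 = 4329/22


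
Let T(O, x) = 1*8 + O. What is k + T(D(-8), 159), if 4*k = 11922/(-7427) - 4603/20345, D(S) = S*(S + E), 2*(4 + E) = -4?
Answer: 72252371629/604409260 ≈ 119.54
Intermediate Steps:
E = -6 (E = -4 + (½)*(-4) = -4 - 2 = -6)
D(S) = S*(-6 + S) (D(S) = S*(S - 6) = S*(-6 + S))
k = -276739571/604409260 (k = (11922/(-7427) - 4603/20345)/4 = (11922*(-1/7427) - 4603*1/20345)/4 = (-11922/7427 - 4603/20345)/4 = (¼)*(-276739571/151102315) = -276739571/604409260 ≈ -0.45787)
T(O, x) = 8 + O
k + T(D(-8), 159) = -276739571/604409260 + (8 - 8*(-6 - 8)) = -276739571/604409260 + (8 - 8*(-14)) = -276739571/604409260 + (8 + 112) = -276739571/604409260 + 120 = 72252371629/604409260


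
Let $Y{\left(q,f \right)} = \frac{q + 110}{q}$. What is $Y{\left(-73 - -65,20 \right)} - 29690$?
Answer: $- \frac{118811}{4} \approx -29703.0$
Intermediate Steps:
$Y{\left(q,f \right)} = \frac{110 + q}{q}$
$Y{\left(-73 - -65,20 \right)} - 29690 = \frac{110 - 8}{-73 - -65} - 29690 = \frac{110 + \left(-73 + 65\right)}{-73 + 65} - 29690 = \frac{110 - 8}{-8} - 29690 = \left(- \frac{1}{8}\right) 102 - 29690 = - \frac{51}{4} - 29690 = - \frac{118811}{4}$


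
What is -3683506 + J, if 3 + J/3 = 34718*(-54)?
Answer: -9307831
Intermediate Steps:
J = -5624325 (J = -9 + 3*(34718*(-54)) = -9 + 3*(-1874772) = -9 - 5624316 = -5624325)
-3683506 + J = -3683506 - 5624325 = -9307831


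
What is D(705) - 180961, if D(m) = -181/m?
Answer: -127577686/705 ≈ -1.8096e+5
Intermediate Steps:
D(705) - 180961 = -181/705 - 180961 = -127577686/705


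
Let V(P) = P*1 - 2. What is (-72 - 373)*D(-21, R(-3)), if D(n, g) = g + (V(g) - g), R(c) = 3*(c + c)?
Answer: 8900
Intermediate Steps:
R(c) = 6*c (R(c) = 3*(2*c) = 6*c)
V(P) = -2 + P (V(P) = P - 2 = -2 + P)
D(n, g) = -2 + g (D(n, g) = g + ((-2 + g) - g) = g - 2 = -2 + g)
(-72 - 373)*D(-21, R(-3)) = (-72 - 373)*(-2 + 6*(-3)) = -445*(-2 - 18) = -445*(-20) = 8900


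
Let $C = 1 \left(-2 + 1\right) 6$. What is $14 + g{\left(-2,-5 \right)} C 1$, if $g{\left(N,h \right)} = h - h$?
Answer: $14$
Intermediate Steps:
$C = -6$ ($C = 1 \left(-1\right) 6 = \left(-1\right) 6 = -6$)
$g{\left(N,h \right)} = 0$
$14 + g{\left(-2,-5 \right)} C 1 = 14 + 0 \left(-6\right) 1 = 14 + 0 \cdot 1 = 14 + 0 = 14$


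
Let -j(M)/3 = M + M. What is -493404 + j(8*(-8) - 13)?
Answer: -492942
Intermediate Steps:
j(M) = -6*M (j(M) = -3*(M + M) = -6*M)
-493404 + j(8*(-8) - 13) = -493404 - 6*(8*(-8) - 13) = -493404 - 6*(-64 - 13) = -493404 - 6*(-77) = -493404 + 462 = -492942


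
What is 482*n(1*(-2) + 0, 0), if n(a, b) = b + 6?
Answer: 2892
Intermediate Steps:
n(a, b) = 6 + b
482*n(1*(-2) + 0, 0) = 482*(6 + 0) = 482*6 = 2892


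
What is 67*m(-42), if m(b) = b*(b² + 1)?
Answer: -4966710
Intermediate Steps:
m(b) = b*(1 + b²)
67*m(-42) = 67*(-42 + (-42)³) = 67*(-42 - 74088) = 67*(-74130) = -4966710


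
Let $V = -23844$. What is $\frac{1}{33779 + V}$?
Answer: $\frac{1}{9935} \approx 0.00010065$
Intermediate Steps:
$\frac{1}{33779 + V} = \frac{1}{33779 - 23844} = \frac{1}{9935}$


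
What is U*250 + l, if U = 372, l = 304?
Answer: 93304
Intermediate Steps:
U*250 + l = 372*250 + 304 = 93000 + 304 = 93304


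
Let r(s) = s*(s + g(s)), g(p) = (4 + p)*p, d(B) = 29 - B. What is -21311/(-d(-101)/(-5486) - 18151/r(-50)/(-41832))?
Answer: -3023078298300000/3360952877 ≈ -8.9947e+5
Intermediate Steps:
g(p) = p*(4 + p)
r(s) = s*(s + s*(4 + s))
-21311/(-d(-101)/(-5486) - 18151/r(-50)/(-41832)) = -21311/(-(29 - 1*(-101))/(-5486) - 18151*1/(2500*(5 - 50))/(-41832)) = -21311/(-(29 + 101)*(-1/5486) - 18151/(2500*(-45))*(-1/41832)) = -21311/(-1*130*(-1/5486) - 18151/(-112500)*(-1/41832)) = -21311/(-130*(-1/5486) - 18151*(-1/112500)*(-1/41832)) = -21311/(5/211 + (18151/112500)*(-1/41832)) = -21311/(5/211 - 2593/672300000) = -21311/3360952877/141855300000 = -21311*141855300000/3360952877 = -3023078298300000/3360952877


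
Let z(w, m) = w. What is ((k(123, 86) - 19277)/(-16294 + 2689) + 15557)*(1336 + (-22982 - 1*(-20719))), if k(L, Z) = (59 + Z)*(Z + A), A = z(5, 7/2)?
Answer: -65402651703/4535 ≈ -1.4422e+7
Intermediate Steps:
A = 5
k(L, Z) = (5 + Z)*(59 + Z) (k(L, Z) = (59 + Z)*(Z + 5) = (59 + Z)*(5 + Z) = (5 + Z)*(59 + Z))
((k(123, 86) - 19277)/(-16294 + 2689) + 15557)*(1336 + (-22982 - 1*(-20719))) = (((295 + 86² + 64*86) - 19277)/(-16294 + 2689) + 15557)*(1336 + (-22982 - 1*(-20719))) = (((295 + 7396 + 5504) - 19277)/(-13605) + 15557)*(1336 + (-22982 + 20719)) = ((13195 - 19277)*(-1/13605) + 15557)*(1336 - 2263) = (-6082*(-1/13605) + 15557)*(-927) = (6082/13605 + 15557)*(-927) = (211659067/13605)*(-927) = -65402651703/4535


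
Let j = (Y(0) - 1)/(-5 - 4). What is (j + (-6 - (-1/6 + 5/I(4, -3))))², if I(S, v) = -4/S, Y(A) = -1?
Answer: 121/324 ≈ 0.37346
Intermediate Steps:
j = 2/9 (j = (-1 - 1)/(-5 - 4) = -2/(-9) = -2*(-⅑) = 2/9 ≈ 0.22222)
I(S, v) = -4/S
(j + (-6 - (-1/6 + 5/I(4, -3))))² = (2/9 + (-6 - (-1/6 + 5/((-4/4)))))² = (2/9 + (-6 - (-1*⅙ + 5/((-4*¼)))))² = (2/9 + (-6 - (-⅙ + 5/(-1))))² = (2/9 + (-6 - (-⅙ + 5*(-1))))² = (2/9 + (-6 - (-⅙ - 5)))² = (2/9 + (-6 - 1*(-31/6)))² = (2/9 + (-6 + 31/6))² = (2/9 - ⅚)² = (-11/18)² = 121/324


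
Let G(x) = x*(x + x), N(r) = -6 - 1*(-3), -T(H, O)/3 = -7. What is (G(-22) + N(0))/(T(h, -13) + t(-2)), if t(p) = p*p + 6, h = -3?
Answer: 965/31 ≈ 31.129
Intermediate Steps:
T(H, O) = 21 (T(H, O) = -3*(-7) = 21)
N(r) = -3 (N(r) = -6 + 3 = -3)
G(x) = 2*x² (G(x) = x*(2*x) = 2*x²)
t(p) = 6 + p² (t(p) = p² + 6 = 6 + p²)
(G(-22) + N(0))/(T(h, -13) + t(-2)) = (2*(-22)² - 3)/(21 + (6 + (-2)²)) = (2*484 - 3)/(21 + (6 + 4)) = (968 - 3)/(21 + 10) = 965/31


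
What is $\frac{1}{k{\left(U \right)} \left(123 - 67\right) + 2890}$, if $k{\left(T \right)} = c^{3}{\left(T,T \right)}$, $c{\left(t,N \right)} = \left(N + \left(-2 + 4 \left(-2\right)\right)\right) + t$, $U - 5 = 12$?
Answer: $\frac{1}{777034} \approx 1.2869 \cdot 10^{-6}$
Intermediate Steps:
$U = 17$ ($U = 5 + 12 = 17$)
$c{\left(t,N \right)} = -10 + N + t$ ($c{\left(t,N \right)} = \left(N - 10\right) + t = \left(-10 + N\right) + t = -10 + N + t$)
$k{\left(T \right)} = \left(-10 + 2 T\right)^{3}$ ($k{\left(T \right)} = \left(-10 + T + T\right)^{3} = \left(-10 + 2 T\right)^{3}$)
$\frac{1}{k{\left(U \right)} \left(123 - 67\right) + 2890} = \frac{1}{8 \left(-5 + 17\right)^{3} \left(123 - 67\right) + 2890} = \frac{1}{8 \cdot 12^{3} \cdot 56 + 2890} = \frac{1}{8 \cdot 1728 \cdot 56 + 2890} = \frac{1}{13824 \cdot 56 + 2890} = \frac{1}{774144 + 2890} = \frac{1}{777034}$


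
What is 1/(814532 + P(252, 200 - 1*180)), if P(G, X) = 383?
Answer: 1/814915 ≈ 1.2271e-6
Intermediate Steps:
1/(814532 + P(252, 200 - 1*180)) = 1/(814532 + 383) = 1/814915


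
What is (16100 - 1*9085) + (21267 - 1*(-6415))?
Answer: 34697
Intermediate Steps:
(16100 - 1*9085) + (21267 - 1*(-6415)) = (16100 - 9085) + (21267 + 6415) = 7015 + 27682 = 34697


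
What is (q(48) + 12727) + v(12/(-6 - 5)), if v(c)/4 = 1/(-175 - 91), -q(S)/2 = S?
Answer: 1679921/133 ≈ 12631.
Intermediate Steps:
q(S) = -2*S
v(c) = -2/133 (v(c) = 4/(-175 - 91) = 4/(-266) = 4*(-1/266) = -2/133)
(q(48) + 12727) + v(12/(-6 - 5)) = (-2*48 + 12727) - 2/133 = (-96 + 12727) - 2/133 = 12631 - 2/133 = 1679921/133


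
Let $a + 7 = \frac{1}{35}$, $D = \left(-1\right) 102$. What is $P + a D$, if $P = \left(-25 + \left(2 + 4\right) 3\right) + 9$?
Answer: $\frac{24958}{35} \approx 713.09$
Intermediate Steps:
$D = -102$
$a = - \frac{244}{35}$ ($a = -7 + \frac{1}{35} = - \frac{244}{35} \approx -6.9714$)
$P = 2$ ($P = \left(-25 + 6 \cdot 3\right) + 9 = \left(-25 + 18\right) + 9 = -7 + 9 = 2$)
$P + a D = 2 - - \frac{24888}{35} = 2 + \frac{24888}{35} = \frac{24958}{35}$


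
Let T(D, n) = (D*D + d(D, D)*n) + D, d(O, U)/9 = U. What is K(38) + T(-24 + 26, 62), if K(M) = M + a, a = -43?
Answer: 1117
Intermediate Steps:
K(M) = -43 + M (K(M) = M - 43 = -43 + M)
d(O, U) = 9*U
T(D, n) = D + D**2 + 9*D*n (T(D, n) = (D*D + (9*D)*n) + D = (D**2 + 9*D*n) + D = D + D**2 + 9*D*n)
K(38) + T(-24 + 26, 62) = (-43 + 38) + (-24 + 26)*(1 + (-24 + 26) + 9*62) = -5 + 2*(1 + 2 + 558) = -5 + 2*561 = -5 + 1122 = 1117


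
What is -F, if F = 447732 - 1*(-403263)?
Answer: -850995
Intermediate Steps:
F = 850995 (F = 447732 + 403263 = 850995)
-F = -1*850995 = -850995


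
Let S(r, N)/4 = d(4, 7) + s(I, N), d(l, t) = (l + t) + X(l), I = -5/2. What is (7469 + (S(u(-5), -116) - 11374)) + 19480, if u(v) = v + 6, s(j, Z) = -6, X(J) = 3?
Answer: 15607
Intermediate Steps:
I = -5/2 (I = -5*½ = -5/2 ≈ -2.5000)
u(v) = 6 + v
d(l, t) = 3 + l + t (d(l, t) = (l + t) + 3 = 3 + l + t)
S(r, N) = 32 (S(r, N) = 4*((3 + 4 + 7) - 6) = 4*(14 - 6) = 4*8 = 32)
(7469 + (S(u(-5), -116) - 11374)) + 19480 = (7469 + (32 - 11374)) + 19480 = (7469 - 11342) + 19480 = -3873 + 19480 = 15607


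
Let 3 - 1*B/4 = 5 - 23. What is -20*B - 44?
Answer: -1724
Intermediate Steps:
B = 84 (B = 12 - 4*(5 - 23) = 12 - 4*(-18) = 12 + 72 = 84)
-20*B - 44 = -20*84 - 44 = -1680 - 44 = -1724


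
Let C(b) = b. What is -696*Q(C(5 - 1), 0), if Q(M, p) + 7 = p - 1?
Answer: 5568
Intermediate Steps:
Q(M, p) = -8 + p (Q(M, p) = -7 + (p - 1) = -7 + (-1 + p) = -8 + p)
-696*Q(C(5 - 1), 0) = -696*(-8 + 0) = -696*(-8) = 5568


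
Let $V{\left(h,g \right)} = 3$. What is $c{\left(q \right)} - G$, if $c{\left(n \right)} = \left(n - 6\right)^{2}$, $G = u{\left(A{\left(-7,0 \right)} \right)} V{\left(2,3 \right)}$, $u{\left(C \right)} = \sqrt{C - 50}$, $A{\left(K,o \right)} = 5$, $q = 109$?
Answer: $10609 - 9 i \sqrt{5} \approx 10609.0 - 20.125 i$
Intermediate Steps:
$u{\left(C \right)} = \sqrt{-50 + C}$
$G = 9 i \sqrt{5}$ ($G = \sqrt{-50 + 5} \cdot 3 = \sqrt{-45} \cdot 3 = 3 i \sqrt{5} \cdot 3 = 9 i \sqrt{5} \approx 20.125 i$)
$c{\left(n \right)} = \left(-6 + n\right)^{2}$
$c{\left(q \right)} - G = \left(-6 + 109\right)^{2} - 9 i \sqrt{5} = 103^{2} - 9 i \sqrt{5} = 10609 - 9 i \sqrt{5}$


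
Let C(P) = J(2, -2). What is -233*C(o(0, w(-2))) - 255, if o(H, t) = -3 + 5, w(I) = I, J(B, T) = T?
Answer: 211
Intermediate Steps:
o(H, t) = 2
C(P) = -2
-233*C(o(0, w(-2))) - 255 = -233*(-2) - 255 = 466 - 255 = 211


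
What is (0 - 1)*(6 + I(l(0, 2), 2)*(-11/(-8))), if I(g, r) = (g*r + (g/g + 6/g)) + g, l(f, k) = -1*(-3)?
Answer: -45/2 ≈ -22.500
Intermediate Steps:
l(f, k) = 3
I(g, r) = 1 + g + 6/g + g*r (I(g, r) = (g*r + (1 + 6/g)) + g = (1 + 6/g + g*r) + g = 1 + g + 6/g + g*r)
(0 - 1)*(6 + I(l(0, 2), 2)*(-11/(-8))) = (0 - 1)*(6 + (1 + 3 + 6/3 + 3*2)*(-11/(-8))) = -(6 + (1 + 3 + 6*(1/3) + 6)*(-11*(-1/8))) = -(6 + (1 + 3 + 2 + 6)*(11/8)) = -(6 + 12*(11/8)) = -(6 + 33/2) = -1*45/2 = -45/2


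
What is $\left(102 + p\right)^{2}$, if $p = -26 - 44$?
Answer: $1024$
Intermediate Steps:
$p = -70$ ($p = -26 - 44 = -70$)
$\left(102 + p\right)^{2} = \left(102 - 70\right)^{2} = 32^{2} = 1024$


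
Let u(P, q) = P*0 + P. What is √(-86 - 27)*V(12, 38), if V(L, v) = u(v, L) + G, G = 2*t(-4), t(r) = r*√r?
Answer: √113*(16 + 38*I) ≈ 170.08 + 403.95*I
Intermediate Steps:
t(r) = r^(3/2)
u(P, q) = P (u(P, q) = 0 + P = P)
G = -16*I (G = 2*(-4)^(3/2) = 2*(-8*I) = -16*I ≈ -16.0*I)
V(L, v) = v - 16*I
√(-86 - 27)*V(12, 38) = √(-86 - 27)*(38 - 16*I) = √(-113)*(38 - 16*I) = (I*√113)*(38 - 16*I) = I*√113*(38 - 16*I)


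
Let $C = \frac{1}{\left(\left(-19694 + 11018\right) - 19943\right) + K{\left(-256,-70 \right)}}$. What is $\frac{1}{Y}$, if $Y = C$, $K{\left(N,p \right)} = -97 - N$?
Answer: $-28460$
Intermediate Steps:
$C = - \frac{1}{28460}$ ($C = \frac{1}{\left(\left(-19694 + 11018\right) - 19943\right) - -159} = \frac{1}{\left(-8676 - 19943\right) + \left(-97 + 256\right)} = \frac{1}{-28619 + 159} = \frac{1}{-28460} = - \frac{1}{28460} \approx -3.5137 \cdot 10^{-5}$)
$Y = - \frac{1}{28460} \approx -3.5137 \cdot 10^{-5}$
$\frac{1}{Y} = \frac{1}{- \frac{1}{28460}} = -28460$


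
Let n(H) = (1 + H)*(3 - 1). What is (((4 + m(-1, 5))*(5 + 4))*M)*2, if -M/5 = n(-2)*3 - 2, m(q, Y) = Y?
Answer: 6480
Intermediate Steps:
n(H) = 2 + 2*H (n(H) = (1 + H)*2 = 2 + 2*H)
M = 40 (M = -5*((2 + 2*(-2))*3 - 2) = -5*((2 - 4)*3 - 2) = -5*(-2*3 - 2) = -5*(-6 - 2) = -5*(-8) = 40)
(((4 + m(-1, 5))*(5 + 4))*M)*2 = (((4 + 5)*(5 + 4))*40)*2 = ((9*9)*40)*2 = (81*40)*2 = 3240*2 = 6480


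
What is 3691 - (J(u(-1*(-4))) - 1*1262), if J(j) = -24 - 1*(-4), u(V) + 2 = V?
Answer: 4973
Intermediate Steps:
u(V) = -2 + V
J(j) = -20 (J(j) = -24 + 4 = -20)
3691 - (J(u(-1*(-4))) - 1*1262) = 3691 - (-20 - 1*1262) = 3691 - (-20 - 1262) = 3691 - 1*(-1282) = 3691 + 1282 = 4973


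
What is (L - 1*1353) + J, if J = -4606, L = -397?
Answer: -6356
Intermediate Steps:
(L - 1*1353) + J = (-397 - 1*1353) - 4606 = (-397 - 1353) - 4606 = -1750 - 4606 = -6356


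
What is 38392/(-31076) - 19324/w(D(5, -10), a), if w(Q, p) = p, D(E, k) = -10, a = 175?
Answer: -151807806/1359575 ≈ -111.66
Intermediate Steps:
38392/(-31076) - 19324/w(D(5, -10), a) = 38392/(-31076) - 19324/175 = 38392*(-1/31076) - 19324*1/175 = -9598/7769 - 19324/175 = -151807806/1359575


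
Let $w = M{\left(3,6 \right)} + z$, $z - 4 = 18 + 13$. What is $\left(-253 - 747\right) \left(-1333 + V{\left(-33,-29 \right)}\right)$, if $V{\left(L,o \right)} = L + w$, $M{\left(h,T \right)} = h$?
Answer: $1328000$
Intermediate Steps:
$z = 35$ ($z = 4 + \left(18 + 13\right) = 4 + 31 = 35$)
$w = 38$ ($w = 3 + 35 = 38$)
$V{\left(L,o \right)} = 38 + L$ ($V{\left(L,o \right)} = L + 38 = 38 + L$)
$\left(-253 - 747\right) \left(-1333 + V{\left(-33,-29 \right)}\right) = \left(-253 - 747\right) \left(-1333 + \left(38 - 33\right)\right) = - 1000 \left(-1333 + 5\right) = \left(-1000\right) \left(-1328\right) = 1328000$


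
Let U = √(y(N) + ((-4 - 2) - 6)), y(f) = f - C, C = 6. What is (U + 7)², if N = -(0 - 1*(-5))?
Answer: (7 + I*√23)² ≈ 26.0 + 67.142*I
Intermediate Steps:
N = -5 (N = -(0 + 5) = -1*5 = -5)
y(f) = -6 + f (y(f) = f - 1*6 = f - 6 = -6 + f)
U = I*√23 (U = √((-6 - 5) + ((-4 - 2) - 6)) = √(-11 + (-6 - 6)) = √(-11 - 12) = √(-23) = I*√23 ≈ 4.7958*I)
(U + 7)² = (I*√23 + 7)² = (7 + I*√23)²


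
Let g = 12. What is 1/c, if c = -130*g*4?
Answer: -1/6240 ≈ -0.00016026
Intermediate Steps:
c = -6240 (c = -1560*4 = -130*48 = -6240)
1/c = 1/(-6240) = -1/6240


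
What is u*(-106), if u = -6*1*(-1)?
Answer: -636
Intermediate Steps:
u = 6 (u = -6*(-1) = 6)
u*(-106) = 6*(-106) = -636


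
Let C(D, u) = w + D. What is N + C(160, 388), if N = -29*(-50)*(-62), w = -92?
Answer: -89832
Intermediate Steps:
C(D, u) = -92 + D
N = -89900 (N = 1450*(-62) = -89900)
N + C(160, 388) = -89900 + (-92 + 160) = -89900 + 68 = -89832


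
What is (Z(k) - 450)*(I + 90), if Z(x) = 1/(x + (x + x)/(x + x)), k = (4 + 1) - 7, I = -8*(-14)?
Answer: -91102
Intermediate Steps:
I = 112
k = -2 (k = 5 - 7 = -2)
Z(x) = 1/(1 + x) (Z(x) = 1/(x + (2*x)/((2*x))) = 1/(x + (2*x)*(1/(2*x))) = 1/(x + 1) = 1/(1 + x))
(Z(k) - 450)*(I + 90) = (1/(1 - 2) - 450)*(112 + 90) = (1/(-1) - 450)*202 = (-1 - 450)*202 = -451*202 = -91102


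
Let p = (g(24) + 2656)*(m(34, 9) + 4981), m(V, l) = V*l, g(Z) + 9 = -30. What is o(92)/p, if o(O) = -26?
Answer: -26/13836079 ≈ -1.8791e-6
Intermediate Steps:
g(Z) = -39 (g(Z) = -9 - 30 = -39)
p = 13836079 (p = (-39 + 2656)*(34*9 + 4981) = 2617*(306 + 4981) = 2617*5287 = 13836079)
o(92)/p = -26/13836079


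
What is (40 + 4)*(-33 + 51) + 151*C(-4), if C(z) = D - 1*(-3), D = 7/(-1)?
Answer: 188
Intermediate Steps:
D = -7 (D = 7*(-1) = -7)
C(z) = -4 (C(z) = -7 - 1*(-3) = -7 + 3 = -4)
(40 + 4)*(-33 + 51) + 151*C(-4) = (40 + 4)*(-33 + 51) + 151*(-4) = 44*18 - 604 = 792 - 604 = 188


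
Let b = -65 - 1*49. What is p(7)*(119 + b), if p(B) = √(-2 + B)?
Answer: 5*√5 ≈ 11.180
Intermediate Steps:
b = -114 (b = -65 - 49 = -114)
p(7)*(119 + b) = √(-2 + 7)*(119 - 114) = √5*5 = 5*√5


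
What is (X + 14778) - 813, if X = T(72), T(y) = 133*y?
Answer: 23541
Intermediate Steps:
X = 9576 (X = 133*72 = 9576)
(X + 14778) - 813 = (9576 + 14778) - 813 = 24354 - 813 = 23541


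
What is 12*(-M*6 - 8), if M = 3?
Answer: -312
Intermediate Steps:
12*(-M*6 - 8) = 12*(-1*3*6 - 8) = 12*(-3*6 - 8) = 12*(-18 - 8) = 12*(-26) = -312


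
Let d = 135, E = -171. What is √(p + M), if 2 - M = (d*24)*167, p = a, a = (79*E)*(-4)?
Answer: I*√487042 ≈ 697.88*I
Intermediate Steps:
a = 54036 (a = (79*(-171))*(-4) = -13509*(-4) = 54036)
p = 54036
M = -541078 (M = 2 - 135*24*167 = 2 - 3240*167 = 2 - 1*541080 = 2 - 541080 = -541078)
√(p + M) = √(54036 - 541078) = √(-487042) = I*√487042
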